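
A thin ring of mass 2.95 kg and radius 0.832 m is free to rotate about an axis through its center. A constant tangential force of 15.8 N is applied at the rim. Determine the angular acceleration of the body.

I = MR² = (2.95)(0.832)² = 2.042 kg·m².
τ = F R = (15.8)(0.832) = 13.15 N·m.
Newton's second law for rotation, τ = Iα, gives α = τ/I = 13.15/2.042 = 6.437 rad/s².

α ≈ 6.44 rad/s²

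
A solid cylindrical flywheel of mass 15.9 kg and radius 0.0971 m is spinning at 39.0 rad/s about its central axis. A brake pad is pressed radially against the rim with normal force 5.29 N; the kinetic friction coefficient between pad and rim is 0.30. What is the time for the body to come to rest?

t ≈ 19.0 s

I = ½MR² = (1/2)(15.9)(0.0971)² = 0.07496 kg·m².
Friction force f = μN = (0.30)(5.29) = 1.587 N at the rim; torque magnitude τ = fR = 0.1541 N·m, opposing ω.
|α| = τ/I = 0.1541/0.07496 = 2.056 rad/s² (deceleration).
0 = ω₀ − |α|t ⇒ t = ω₀/|α| = 39.0/2.056 = 18.97 s.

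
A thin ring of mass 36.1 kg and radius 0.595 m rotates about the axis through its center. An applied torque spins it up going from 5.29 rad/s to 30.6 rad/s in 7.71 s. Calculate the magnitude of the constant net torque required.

τ ≈ 42.0 N·m

I = MR² = (36.1)(0.595)² = 12.78 kg·m².
α = Δω/Δt = (30.6 − 5.29)/7.71 = 3.283 rad/s².
τ = Iα = (12.78)(3.283) = 41.95 N·m.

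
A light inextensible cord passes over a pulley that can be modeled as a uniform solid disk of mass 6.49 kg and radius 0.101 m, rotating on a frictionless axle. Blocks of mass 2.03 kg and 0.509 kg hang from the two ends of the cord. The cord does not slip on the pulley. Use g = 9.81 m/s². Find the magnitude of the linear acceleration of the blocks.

I = ½MR² = (1/2)(6.49)(0.101)² = 0.03310 kg·m².
Heavier block: m₁g − T₁ = m₁a. Lighter block: T₂ − m₂g = m₂a.
Pulley: (T₁ − T₂)R = Iα = I(a/R), so T₁ − T₂ = (I/R²)a = (1/2)M_p a = 3.245·a.
Adding the three: (m₁ − m₂)g = (m₁ + m₂ + 3.245)a, so a = (2.03 − 0.509)(9.81)/(2.03 + 0.509 + 3.245) = 2.580 m/s².

a ≈ 2.58 m/s²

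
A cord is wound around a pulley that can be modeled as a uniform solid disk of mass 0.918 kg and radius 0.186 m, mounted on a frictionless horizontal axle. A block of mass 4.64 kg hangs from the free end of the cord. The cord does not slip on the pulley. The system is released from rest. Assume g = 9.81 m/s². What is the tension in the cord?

T ≈ 4.10 N

I = ½MR² = (1/2)(0.918)(0.186)² = 0.01588 kg·m².
Block: mg − T = ma. Pulley: TR = Iα. No-slip: a = αR, so T = (I/R²)a = 0.4590·a.
Then mg = (m + 0.4590)a, so a = (4.64)(9.81)/(4.64 + 0.4590) = 8.927 m/s².
T = 0.4590·a = 4.097 N.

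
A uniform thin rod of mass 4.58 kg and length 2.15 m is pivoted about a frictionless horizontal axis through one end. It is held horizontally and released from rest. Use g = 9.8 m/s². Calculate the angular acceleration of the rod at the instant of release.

About the pivot, I = (1/3)ML² = (1/3)(4.58)(2.15)² = 7.057 kg·m².
The weight acts at the center, a distance L/2 = 1.075 m from the pivot; τ = Mg(L/2) = 48.25 N·m.
α = τ/I = 48.25/7.057 = 6.837 rad/s².
(Equivalently α = (3g/(2L)) = 6.837 rad/s².)

α ≈ 6.84 rad/s²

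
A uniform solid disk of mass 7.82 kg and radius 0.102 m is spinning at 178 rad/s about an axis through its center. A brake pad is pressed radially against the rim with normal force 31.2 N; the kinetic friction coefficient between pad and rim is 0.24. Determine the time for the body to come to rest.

t ≈ 9.48 s

I = ½MR² = (1/2)(7.82)(0.102)² = 0.04068 kg·m².
Friction force f = μN = (0.24)(31.2) = 7.488 N at the rim; torque magnitude τ = fR = 0.7638 N·m, opposing ω.
|α| = τ/I = 0.7638/0.04068 = 18.78 rad/s² (deceleration).
0 = ω₀ − |α|t ⇒ t = ω₀/|α| = 178/18.78 = 9.480 s.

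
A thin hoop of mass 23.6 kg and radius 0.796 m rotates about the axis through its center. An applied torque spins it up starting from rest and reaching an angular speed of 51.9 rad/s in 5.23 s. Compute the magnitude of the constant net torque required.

I = MR² = (23.6)(0.796)² = 14.95 kg·m².
α = Δω/Δt = (51.9 − 0)/5.23 = 9.924 rad/s².
τ = Iα = (14.95)(9.924) = 148.4 N·m.

τ ≈ 148 N·m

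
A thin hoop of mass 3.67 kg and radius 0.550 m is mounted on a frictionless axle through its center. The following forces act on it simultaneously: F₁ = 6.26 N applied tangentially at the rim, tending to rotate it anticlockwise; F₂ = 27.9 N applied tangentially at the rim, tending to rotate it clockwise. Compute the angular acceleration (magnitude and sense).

α ≈ 10.7 rad/s², clockwise

I = MR² = (3.67)(0.550)² = 1.110 kg·m².
Taking anticlockwise as positive: τ₁ = +(6.26)(0.550) = +3.443 N·m; τ₂ = −(27.9)(0.550) = −15.35 N·m.
Net torque τ = -11.90 N·m.
α = τ/I = -11.90/1.110 = -10.72 rad/s².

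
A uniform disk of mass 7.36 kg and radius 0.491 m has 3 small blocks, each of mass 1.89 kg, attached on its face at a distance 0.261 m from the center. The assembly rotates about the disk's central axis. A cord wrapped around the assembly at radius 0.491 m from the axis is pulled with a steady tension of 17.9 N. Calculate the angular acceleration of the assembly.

I_disk = ½MR² = ½(7.36)(0.491)² = 0.8872 kg·m².
I_blocks = 3·m·r² = 3(1.89)(0.261)² = 0.3862 kg·m².
Total I = 1.273 kg·m².
τ = F r = (17.9)(0.491) = 8.789 N·m.
α = τ/I = 8.789/1.273 = 6.902 rad/s².

α ≈ 6.90 rad/s²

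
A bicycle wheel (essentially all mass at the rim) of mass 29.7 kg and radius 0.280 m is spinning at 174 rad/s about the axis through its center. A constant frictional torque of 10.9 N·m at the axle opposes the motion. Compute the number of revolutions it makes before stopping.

I = MR² = (29.7)(0.280)² = 2.328 kg·m².
The net torque has magnitude 10.9 N·m, opposing ω.
|α| = τ/I = 10.90/2.328 = 4.681 rad/s² (deceleration).
ω² = ω₀² − 2|α|θ with ω = 0 ⇒ θ = ω₀²/(2|α|) = 3234 rad = 514.7 rev.

≈ 515 revolutions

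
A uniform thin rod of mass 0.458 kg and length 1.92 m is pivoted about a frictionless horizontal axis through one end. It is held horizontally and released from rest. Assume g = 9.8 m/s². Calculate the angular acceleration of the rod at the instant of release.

About the pivot, I = (1/3)ML² = (1/3)(0.458)(1.92)² = 0.5628 kg·m².
The weight acts at the center, a distance L/2 = 0.9600 m from the pivot; τ = Mg(L/2) = 4.309 N·m.
α = τ/I = 4.309/0.5628 = 7.656 rad/s².

α ≈ 7.66 rad/s²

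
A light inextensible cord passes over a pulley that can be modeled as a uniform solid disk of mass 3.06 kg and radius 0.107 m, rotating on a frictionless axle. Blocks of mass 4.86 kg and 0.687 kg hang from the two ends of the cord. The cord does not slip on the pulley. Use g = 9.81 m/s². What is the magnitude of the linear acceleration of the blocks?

a ≈ 5.78 m/s²

I = ½MR² = (1/2)(3.06)(0.107)² = 0.01752 kg·m².
Heavier block: m₁g − T₁ = m₁a. Lighter block: T₂ − m₂g = m₂a.
Pulley: (T₁ − T₂)R = Iα = I(a/R), so T₁ − T₂ = (I/R²)a = (1/2)M_p a = 1.530·a.
Adding the three: (m₁ − m₂)g = (m₁ + m₂ + 1.530)a, so a = (4.86 − 0.687)(9.81)/(4.86 + 0.687 + 1.530) = 5.785 m/s².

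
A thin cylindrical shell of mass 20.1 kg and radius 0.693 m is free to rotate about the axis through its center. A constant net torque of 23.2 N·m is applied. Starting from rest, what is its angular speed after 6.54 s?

ω ≈ 15.7 rad/s

I = MR² = (20.1)(0.693)² = 9.653 kg·m².
α = τ/I = 23.2/9.653 = 2.403 rad/s².
ω = ω₀ + αt = 0 + (2.403)(6.54) = 15.72 rad/s.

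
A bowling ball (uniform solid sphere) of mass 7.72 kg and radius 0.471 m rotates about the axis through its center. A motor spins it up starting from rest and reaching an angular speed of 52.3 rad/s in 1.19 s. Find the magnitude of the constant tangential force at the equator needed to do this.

F ≈ 63.9 N

I = (2/5)MR² = (2/5)(7.72)(0.471)² = 0.6850 kg·m².
α = Δω/Δt = (52.3 − 0)/1.19 = 43.95 rad/s².
The required torque is τ = Iα = (0.6850)(43.95) = 30.11 N·m.
A tangential force at the equator gives τ = FR, so F = τ/R = 30.11/0.471 = 63.92 N.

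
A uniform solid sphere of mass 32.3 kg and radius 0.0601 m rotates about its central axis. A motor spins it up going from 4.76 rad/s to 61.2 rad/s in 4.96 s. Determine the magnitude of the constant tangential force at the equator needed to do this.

F ≈ 8.84 N

I = (2/5)MR² = (2/5)(32.3)(0.0601)² = 0.04667 kg·m².
α = Δω/Δt = (61.2 − 4.76)/4.96 = 11.38 rad/s².
The required torque is τ = Iα = (0.04667)(11.38) = 0.5310 N·m.
A tangential force at the equator gives τ = FR, so F = τ/R = 0.5310/0.0601 = 8.836 N.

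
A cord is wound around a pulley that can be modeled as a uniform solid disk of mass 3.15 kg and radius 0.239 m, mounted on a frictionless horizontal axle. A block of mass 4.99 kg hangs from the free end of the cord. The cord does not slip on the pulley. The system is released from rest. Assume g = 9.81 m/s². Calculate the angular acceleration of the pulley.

I = ½MR² = (1/2)(3.15)(0.239)² = 0.08997 kg·m².
Block: mg − T = ma. Pulley: TR = Iα. No-slip: a = αR, so T = (I/R²)a = 1.575·a.
Then mg = (m + 1.575)a, so a = (4.99)(9.81)/(4.99 + 1.575) = 7.456 m/s².
α = a/R = 7.456/0.239 = 31.20 rad/s².

α ≈ 31.2 rad/s²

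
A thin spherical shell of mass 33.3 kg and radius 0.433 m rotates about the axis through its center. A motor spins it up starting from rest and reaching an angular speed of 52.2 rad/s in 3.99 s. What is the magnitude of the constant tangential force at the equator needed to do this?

F ≈ 126 N

I = (2/3)MR² = (2/3)(33.3)(0.433)² = 4.162 kg·m².
α = Δω/Δt = (52.2 − 0)/3.99 = 13.08 rad/s².
The required torque is τ = Iα = (4.162)(13.08) = 54.45 N·m.
A tangential force at the equator gives τ = FR, so F = τ/R = 54.45/0.433 = 125.8 N.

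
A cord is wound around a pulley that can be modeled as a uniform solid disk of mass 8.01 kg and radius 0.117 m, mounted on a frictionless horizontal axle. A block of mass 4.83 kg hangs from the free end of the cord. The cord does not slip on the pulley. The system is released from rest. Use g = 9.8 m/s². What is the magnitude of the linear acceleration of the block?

a ≈ 5.36 m/s²

I = ½MR² = (1/2)(8.01)(0.117)² = 0.05482 kg·m².
Block: mg − T = ma. Pulley: TR = Iα. No-slip: a = αR, so T = (I/R²)a = 4.005·a.
Then mg = (m + 4.005)a, so a = (4.83)(9.8)/(4.83 + 4.005) = 5.358 m/s².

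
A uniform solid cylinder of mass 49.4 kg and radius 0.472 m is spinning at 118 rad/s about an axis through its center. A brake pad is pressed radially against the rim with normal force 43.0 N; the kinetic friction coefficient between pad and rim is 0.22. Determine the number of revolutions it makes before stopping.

I = ½MR² = (1/2)(49.4)(0.472)² = 5.503 kg·m².
Friction force f = μN = (0.22)(43.0) = 9.460 N at the rim; torque magnitude τ = fR = 4.465 N·m, opposing ω.
|α| = τ/I = 4.465/5.503 = 0.8114 rad/s² (deceleration).
ω² = ω₀² − 2|α|θ with ω = 0 ⇒ θ = ω₀²/(2|α|) = 8580 rad = 1366 rev.

≈ 1370 revolutions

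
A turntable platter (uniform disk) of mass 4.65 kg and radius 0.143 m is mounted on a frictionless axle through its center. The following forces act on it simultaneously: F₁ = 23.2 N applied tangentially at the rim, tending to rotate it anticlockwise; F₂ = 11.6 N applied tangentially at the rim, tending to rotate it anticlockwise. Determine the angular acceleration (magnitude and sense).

I = ½MR² = (1/2)(4.65)(0.143)² = 0.04754 kg·m².
Taking anticlockwise as positive: τ₁ = +(23.2)(0.143) = +3.318 N·m; τ₂ = +(11.6)(0.143) = +1.659 N·m.
Net torque τ = 4.976 N·m.
α = τ/I = 4.976/0.04754 = 104.7 rad/s².

α ≈ 105 rad/s², anticlockwise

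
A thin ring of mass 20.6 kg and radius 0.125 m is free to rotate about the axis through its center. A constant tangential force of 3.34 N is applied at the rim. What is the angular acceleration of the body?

α ≈ 1.30 rad/s²

I = MR² = (20.6)(0.125)² = 0.3219 kg·m².
τ = F R = (3.34)(0.125) = 0.4175 N·m.
Newton's second law for rotation, τ = Iα, gives α = τ/I = 0.4175/0.3219 = 1.297 rad/s².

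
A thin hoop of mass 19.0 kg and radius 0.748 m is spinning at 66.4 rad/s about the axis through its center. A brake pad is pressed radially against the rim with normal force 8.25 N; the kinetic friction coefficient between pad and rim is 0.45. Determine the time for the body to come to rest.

I = MR² = (19.0)(0.748)² = 10.63 kg·m².
Friction force f = μN = (0.45)(8.25) = 3.712 N at the rim; torque magnitude τ = fR = 2.777 N·m, opposing ω.
|α| = τ/I = 2.777/10.63 = 0.2612 rad/s² (deceleration).
0 = ω₀ − |α|t ⇒ t = ω₀/|α| = 66.4/0.2612 = 254.2 s.

t ≈ 254 s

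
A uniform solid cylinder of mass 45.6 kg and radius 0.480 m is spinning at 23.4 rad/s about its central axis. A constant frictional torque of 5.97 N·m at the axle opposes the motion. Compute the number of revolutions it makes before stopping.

I = ½MR² = (1/2)(45.6)(0.480)² = 5.253 kg·m².
The net torque has magnitude 5.97 N·m, opposing ω.
|α| = τ/I = 5.970/5.253 = 1.136 rad/s² (deceleration).
ω² = ω₀² − 2|α|θ with ω = 0 ⇒ θ = ω₀²/(2|α|) = 240.9 rad = 38.34 rev.

≈ 38.3 revolutions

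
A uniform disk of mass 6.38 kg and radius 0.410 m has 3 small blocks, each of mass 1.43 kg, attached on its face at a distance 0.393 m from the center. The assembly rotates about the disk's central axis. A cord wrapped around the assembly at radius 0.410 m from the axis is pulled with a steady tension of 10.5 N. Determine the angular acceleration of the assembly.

α ≈ 3.59 rad/s²

I_disk = ½MR² = ½(6.38)(0.410)² = 0.5362 kg·m².
I_blocks = 3·m·r² = 3(1.43)(0.393)² = 0.6626 kg·m².
Total I = 1.199 kg·m².
τ = F r = (10.5)(0.410) = 4.305 N·m.
α = τ/I = 4.305/1.199 = 3.591 rad/s².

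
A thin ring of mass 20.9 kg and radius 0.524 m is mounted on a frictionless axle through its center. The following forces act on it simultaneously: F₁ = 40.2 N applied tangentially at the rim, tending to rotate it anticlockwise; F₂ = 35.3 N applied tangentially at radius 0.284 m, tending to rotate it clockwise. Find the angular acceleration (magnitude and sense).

I = MR² = (20.9)(0.524)² = 5.739 kg·m².
Taking anticlockwise as positive: τ₁ = +(40.2)(0.524) = +21.06 N·m; τ₂ = −(35.3)(0.284) = −10.03 N·m.
Net torque τ = 11.04 N·m.
α = τ/I = 11.04/5.739 = 1.924 rad/s².

α ≈ 1.92 rad/s², anticlockwise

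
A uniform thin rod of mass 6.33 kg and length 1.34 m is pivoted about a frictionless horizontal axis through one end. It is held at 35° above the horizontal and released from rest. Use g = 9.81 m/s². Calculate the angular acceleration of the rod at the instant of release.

α ≈ 9.00 rad/s²

About the pivot, I = (1/3)ML² = (1/3)(6.33)(1.34)² = 3.789 kg·m².
The weight acts at the center, a distance L/2 = 0.6700 m from the pivot; τ = Mg(L/2) cos 35° = 34.08 N·m.
α = τ/I = 34.08/3.789 = 8.995 rad/s².
(Equivalently α = (3g/(2L)) cos 35° = 8.995 rad/s².)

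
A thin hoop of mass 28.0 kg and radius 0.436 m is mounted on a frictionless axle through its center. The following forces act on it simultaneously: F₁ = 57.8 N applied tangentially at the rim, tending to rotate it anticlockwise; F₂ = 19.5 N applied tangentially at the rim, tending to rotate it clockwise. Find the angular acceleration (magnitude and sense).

α ≈ 3.14 rad/s², anticlockwise

I = MR² = (28.0)(0.436)² = 5.323 kg·m².
Taking anticlockwise as positive: τ₁ = +(57.8)(0.436) = +25.20 N·m; τ₂ = −(19.5)(0.436) = −8.502 N·m.
Net torque τ = 16.70 N·m.
α = τ/I = 16.70/5.323 = 3.137 rad/s².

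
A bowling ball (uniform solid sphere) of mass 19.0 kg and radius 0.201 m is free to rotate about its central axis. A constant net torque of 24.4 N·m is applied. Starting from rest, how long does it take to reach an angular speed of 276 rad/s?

I = (2/5)MR² = (2/5)(19.0)(0.201)² = 0.3070 kg·m².
α = τ/I = 24.4/0.3070 = 79.47 rad/s².
ω = αt ⇒ t = ω/α = 276/79.47 = 3.473 s.

t ≈ 3.47 s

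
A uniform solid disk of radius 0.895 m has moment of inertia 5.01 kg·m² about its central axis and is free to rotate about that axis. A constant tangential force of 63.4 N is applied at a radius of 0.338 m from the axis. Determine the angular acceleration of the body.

α ≈ 4.28 rad/s²

τ = F·r = (63.4)(0.338) = 21.43 N·m.
Newton's second law for rotation, τ = Iα, gives α = τ/I = 21.43/5.010 = 4.277 rad/s².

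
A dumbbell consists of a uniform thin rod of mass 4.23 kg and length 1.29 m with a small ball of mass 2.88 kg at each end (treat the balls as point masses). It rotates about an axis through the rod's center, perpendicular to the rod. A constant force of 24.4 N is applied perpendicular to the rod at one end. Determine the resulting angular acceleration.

I_rod = (1/12)ML² = (1/12)(4.23)(1.29)² = 0.5866 kg·m².
I_balls = 2·m·(L/2)² = 2(2.88)(0.6450)² = 2.396 kg·m².
Total I = 2.983 kg·m².
τ = F·(L/2) = (24.4)(0.645) = 15.74 N·m.
α = τ/I = 15.74/2.983 = 5.276 rad/s².

α ≈ 5.28 rad/s²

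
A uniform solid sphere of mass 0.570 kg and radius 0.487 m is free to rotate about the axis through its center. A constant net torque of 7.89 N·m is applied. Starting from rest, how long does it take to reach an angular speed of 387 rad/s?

I = (2/5)MR² = (2/5)(0.570)(0.487)² = 0.05407 kg·m².
α = τ/I = 7.89/0.05407 = 145.9 rad/s².
ω = αt ⇒ t = ω/α = 387/145.9 = 2.652 s.

t ≈ 2.65 s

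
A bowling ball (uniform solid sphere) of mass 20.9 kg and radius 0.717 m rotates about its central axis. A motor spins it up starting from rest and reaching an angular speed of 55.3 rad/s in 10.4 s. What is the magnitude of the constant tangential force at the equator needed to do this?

F ≈ 31.9 N

I = (2/5)MR² = (2/5)(20.9)(0.717)² = 4.298 kg·m².
α = Δω/Δt = (55.3 − 0)/10.4 = 5.317 rad/s².
The required torque is τ = Iα = (4.298)(5.317) = 22.85 N·m.
A tangential force at the equator gives τ = FR, so F = τ/R = 22.85/0.717 = 31.87 N.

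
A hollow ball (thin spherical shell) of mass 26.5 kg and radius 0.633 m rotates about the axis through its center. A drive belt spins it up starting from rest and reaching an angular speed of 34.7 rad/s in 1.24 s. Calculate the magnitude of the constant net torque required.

τ ≈ 198 N·m

I = (2/3)MR² = (2/3)(26.5)(0.633)² = 7.079 kg·m².
α = Δω/Δt = (34.7 − 0)/1.24 = 27.98 rad/s².
τ = Iα = (7.079)(27.98) = 198.1 N·m.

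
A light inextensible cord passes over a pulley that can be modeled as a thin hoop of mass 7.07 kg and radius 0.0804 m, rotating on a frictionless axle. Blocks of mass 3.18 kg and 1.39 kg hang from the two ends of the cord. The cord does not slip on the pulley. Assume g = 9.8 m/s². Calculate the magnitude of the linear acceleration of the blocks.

I = MR² = (7.07)(0.0804)² = 0.04570 kg·m².
Heavier block: m₁g − T₁ = m₁a. Lighter block: T₂ − m₂g = m₂a.
Pulley: (T₁ − T₂)R = Iα = I(a/R), so T₁ − T₂ = (I/R²)a = 1·M_p a = 7.070·a.
Adding the three: (m₁ − m₂)g = (m₁ + m₂ + 7.070)a, so a = (3.18 − 1.39)(9.8)/(3.18 + 1.39 + 7.070) = 1.507 m/s².

a ≈ 1.51 m/s²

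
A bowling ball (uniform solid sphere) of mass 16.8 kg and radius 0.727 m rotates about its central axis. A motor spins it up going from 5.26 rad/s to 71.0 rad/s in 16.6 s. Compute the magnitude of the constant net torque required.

τ ≈ 14.1 N·m

I = (2/5)MR² = (2/5)(16.8)(0.727)² = 3.552 kg·m².
α = Δω/Δt = (71.0 − 5.26)/16.6 = 3.960 rad/s².
τ = Iα = (3.552)(3.960) = 14.07 N·m.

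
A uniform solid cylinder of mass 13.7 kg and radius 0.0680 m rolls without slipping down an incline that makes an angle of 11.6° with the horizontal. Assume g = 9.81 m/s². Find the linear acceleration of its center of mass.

a ≈ 1.32 m/s²

Translation along the incline: Mg sinθ − f = Ma.
Rotation about the center: fR = Iα with I = ½MR². No-slip gives a = αR, so f = (I/R²)a = (1/2)M a.
Substituting: Mg sinθ = (1 + 0.5000)Ma, so a = g sinθ/(1 + 0.5000) = (9.81) sin 11.6° / 1.500 = 1.315 m/s².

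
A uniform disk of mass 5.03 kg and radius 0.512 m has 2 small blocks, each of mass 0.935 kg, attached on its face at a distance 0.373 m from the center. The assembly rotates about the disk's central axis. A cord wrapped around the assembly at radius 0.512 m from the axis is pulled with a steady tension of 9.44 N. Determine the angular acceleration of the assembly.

I_disk = ½MR² = ½(5.03)(0.512)² = 0.6593 kg·m².
I_blocks = 2·m·r² = 2(0.935)(0.373)² = 0.2602 kg·m².
Total I = 0.9195 kg·m².
τ = F r = (9.44)(0.512) = 4.833 N·m.
α = τ/I = 4.833/0.9195 = 5.257 rad/s².

α ≈ 5.26 rad/s²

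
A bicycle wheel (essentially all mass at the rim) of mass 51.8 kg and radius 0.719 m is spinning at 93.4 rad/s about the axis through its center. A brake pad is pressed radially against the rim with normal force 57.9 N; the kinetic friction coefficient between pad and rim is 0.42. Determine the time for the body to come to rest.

t ≈ 143 s

I = MR² = (51.8)(0.719)² = 26.78 kg·m².
Friction force f = μN = (0.42)(57.9) = 24.32 N at the rim; torque magnitude τ = fR = 17.48 N·m, opposing ω.
|α| = τ/I = 17.48/26.78 = 0.6529 rad/s² (deceleration).
0 = ω₀ − |α|t ⇒ t = ω₀/|α| = 93.4/0.6529 = 143.0 s.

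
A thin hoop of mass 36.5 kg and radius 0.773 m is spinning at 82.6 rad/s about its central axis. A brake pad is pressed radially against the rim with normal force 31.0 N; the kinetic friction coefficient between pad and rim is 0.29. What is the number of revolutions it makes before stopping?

≈ 1700 revolutions

I = MR² = (36.5)(0.773)² = 21.81 kg·m².
Friction force f = μN = (0.29)(31.0) = 8.990 N at the rim; torque magnitude τ = fR = 6.949 N·m, opposing ω.
|α| = τ/I = 6.949/21.81 = 0.3186 rad/s² (deceleration).
ω² = ω₀² − 2|α|θ with ω = 0 ⇒ θ = ω₀²/(2|α|) = 10710 rad = 1704 rev.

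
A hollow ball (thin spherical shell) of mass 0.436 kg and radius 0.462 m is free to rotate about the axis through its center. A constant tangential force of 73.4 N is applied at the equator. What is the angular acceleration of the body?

α ≈ 547 rad/s²

I = (2/3)MR² = (2/3)(0.436)(0.462)² = 0.06204 kg·m².
τ = F R = (73.4)(0.462) = 33.91 N·m.
From τ = Iα: α = 33.91/0.06204 = 546.6 rad/s².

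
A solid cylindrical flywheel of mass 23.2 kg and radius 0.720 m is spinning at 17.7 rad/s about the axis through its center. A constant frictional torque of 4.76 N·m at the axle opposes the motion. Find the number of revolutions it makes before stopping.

≈ 31.5 revolutions

I = ½MR² = (1/2)(23.2)(0.720)² = 6.013 kg·m².
The net torque has magnitude 4.76 N·m, opposing ω.
|α| = τ/I = 4.760/6.013 = 0.7916 rad/s² (deceleration).
ω² = ω₀² − 2|α|θ with ω = 0 ⇒ θ = ω₀²/(2|α|) = 197.9 rad = 31.50 rev.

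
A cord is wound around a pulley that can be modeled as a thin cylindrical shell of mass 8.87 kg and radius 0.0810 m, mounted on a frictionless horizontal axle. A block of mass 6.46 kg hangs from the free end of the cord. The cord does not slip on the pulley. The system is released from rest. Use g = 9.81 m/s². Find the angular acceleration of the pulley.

I = MR² = (8.87)(0.0810)² = 0.05820 kg·m².
Block: mg − T = ma. Pulley: TR = Iα. No-slip: a = αR, so T = (I/R²)a = 8.870·a.
Then mg = (m + 8.870)a, so a = (6.46)(9.81)/(6.46 + 8.870) = 4.134 m/s².
α = a/R = 4.134/0.0810 = 51.04 rad/s².

α ≈ 51.0 rad/s²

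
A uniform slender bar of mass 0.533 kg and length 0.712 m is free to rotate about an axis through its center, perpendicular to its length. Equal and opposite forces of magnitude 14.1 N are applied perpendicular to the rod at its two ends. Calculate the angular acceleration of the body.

I = (1/12)ML² = (1/12)(0.533)(0.712)² = 0.02252 kg·m².
The couple gives τ = F·(L/2) + F·(L/2) = F L = (14.1)(0.712) = 10.04 N·m.
Newton's second law for rotation, τ = Iα, gives α = τ/I = 10.04/0.02252 = 445.9 rad/s².

α ≈ 446 rad/s²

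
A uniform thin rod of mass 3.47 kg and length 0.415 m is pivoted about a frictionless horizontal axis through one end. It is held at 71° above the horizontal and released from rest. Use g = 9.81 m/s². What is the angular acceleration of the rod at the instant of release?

α ≈ 11.5 rad/s²

About the pivot, I = (1/3)ML² = (1/3)(3.47)(0.415)² = 0.1992 kg·m².
The weight acts at the center, a distance L/2 = 0.2075 m from the pivot; τ = Mg(L/2) cos 71° = 2.300 N·m.
α = τ/I = 2.300/0.1992 = 11.54 rad/s².
(Equivalently α = (3g/(2L)) cos 71° = 11.54 rad/s².)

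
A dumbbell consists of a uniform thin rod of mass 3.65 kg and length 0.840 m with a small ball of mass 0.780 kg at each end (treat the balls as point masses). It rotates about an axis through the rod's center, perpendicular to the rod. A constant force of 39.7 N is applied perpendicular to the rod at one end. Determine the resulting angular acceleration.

I_rod = (1/12)ML² = (1/12)(3.65)(0.840)² = 0.2146 kg·m².
I_balls = 2·m·(L/2)² = 2(0.780)(0.4200)² = 0.2752 kg·m².
Total I = 0.4898 kg·m².
τ = F·(L/2) = (39.7)(0.420) = 16.67 N·m.
α = τ/I = 16.67/0.4898 = 34.04 rad/s².

α ≈ 34.0 rad/s²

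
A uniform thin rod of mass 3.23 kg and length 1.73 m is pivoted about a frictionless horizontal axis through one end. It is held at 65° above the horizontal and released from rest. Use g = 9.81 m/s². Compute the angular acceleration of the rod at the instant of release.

About the pivot, I = (1/3)ML² = (1/3)(3.23)(1.73)² = 3.222 kg·m².
The weight acts at the center, a distance L/2 = 0.8650 m from the pivot; τ = Mg(L/2) cos 65° = 11.58 N·m.
α = τ/I = 11.58/3.222 = 3.595 rad/s².

α ≈ 3.59 rad/s²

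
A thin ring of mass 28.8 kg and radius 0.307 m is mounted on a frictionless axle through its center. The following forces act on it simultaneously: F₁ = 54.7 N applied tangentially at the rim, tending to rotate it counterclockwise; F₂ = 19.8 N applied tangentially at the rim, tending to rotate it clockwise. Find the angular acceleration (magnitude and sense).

α ≈ 3.95 rad/s², counterclockwise

I = MR² = (28.8)(0.307)² = 2.714 kg·m².
Taking counterclockwise as positive: τ₁ = +(54.7)(0.307) = +16.79 N·m; τ₂ = −(19.8)(0.307) = −6.079 N·m.
Net torque τ = 10.71 N·m.
α = τ/I = 10.71/2.714 = 3.947 rad/s².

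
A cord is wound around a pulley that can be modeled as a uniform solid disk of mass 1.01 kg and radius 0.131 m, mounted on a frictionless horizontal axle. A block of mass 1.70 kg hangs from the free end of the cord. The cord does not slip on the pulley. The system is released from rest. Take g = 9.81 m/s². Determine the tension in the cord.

I = ½MR² = (1/2)(1.01)(0.131)² = 0.008666 kg·m².
Block: mg − T = ma. Pulley: TR = Iα. No-slip: a = αR, so T = (I/R²)a = 0.5050·a.
Then mg = (m + 0.5050)a, so a = (1.70)(9.81)/(1.70 + 0.5050) = 7.563 m/s².
T = 0.5050·a = 3.819 N.

T ≈ 3.82 N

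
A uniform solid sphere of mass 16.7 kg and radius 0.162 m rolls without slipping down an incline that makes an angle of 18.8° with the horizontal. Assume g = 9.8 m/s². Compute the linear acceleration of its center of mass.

Translation along the incline: Mg sinθ − f = Ma.
Rotation about the center: fR = Iα with I = (2/5)MR². No-slip gives a = αR, so f = (I/R²)a = (2/5)M a.
Substituting: Mg sinθ = (1 + 0.4000)Ma, so a = g sinθ/(1 + 0.4000) = (9.8) sin 18.8° / 1.400 = 2.256 m/s².

a ≈ 2.26 m/s²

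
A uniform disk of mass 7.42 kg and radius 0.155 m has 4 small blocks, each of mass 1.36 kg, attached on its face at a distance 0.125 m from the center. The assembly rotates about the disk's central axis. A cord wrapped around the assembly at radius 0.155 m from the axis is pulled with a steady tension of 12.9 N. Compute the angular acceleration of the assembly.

I_disk = ½MR² = ½(7.42)(0.155)² = 0.08913 kg·m².
I_blocks = 4·m·r² = 4(1.36)(0.125)² = 0.08500 kg·m².
Total I = 0.1741 kg·m².
τ = F r = (12.9)(0.155) = 2.000 N·m.
α = τ/I = 2.000/0.1741 = 11.48 rad/s².

α ≈ 11.5 rad/s²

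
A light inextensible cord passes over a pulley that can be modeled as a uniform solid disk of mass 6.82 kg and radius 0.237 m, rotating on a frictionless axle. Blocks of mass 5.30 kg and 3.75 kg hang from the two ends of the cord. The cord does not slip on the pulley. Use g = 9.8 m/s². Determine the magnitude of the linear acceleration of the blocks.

I = ½MR² = (1/2)(6.82)(0.237)² = 0.1915 kg·m².
Heavier block: m₁g − T₁ = m₁a. Lighter block: T₂ − m₂g = m₂a.
Pulley: (T₁ − T₂)R = Iα = I(a/R), so T₁ − T₂ = (I/R²)a = (1/2)M_p a = 3.410·a.
Adding the three: (m₁ − m₂)g = (m₁ + m₂ + 3.410)a, so a = (5.30 − 3.75)(9.8)/(5.30 + 3.75 + 3.410) = 1.219 m/s².

a ≈ 1.22 m/s²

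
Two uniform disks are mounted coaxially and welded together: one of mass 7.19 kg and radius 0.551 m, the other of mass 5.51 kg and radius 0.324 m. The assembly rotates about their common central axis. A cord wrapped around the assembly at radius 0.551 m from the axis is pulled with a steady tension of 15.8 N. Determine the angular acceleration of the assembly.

I = ½M₁R₁² + ½M₂R₂² = ½(7.19)(0.551)² + ½(5.51)(0.324)² = 1.381 kg·m².
τ = F r = (15.8)(0.551) = 8.706 N·m.
α = τ/I = 8.706/1.381 = 6.306 rad/s².

α ≈ 6.31 rad/s²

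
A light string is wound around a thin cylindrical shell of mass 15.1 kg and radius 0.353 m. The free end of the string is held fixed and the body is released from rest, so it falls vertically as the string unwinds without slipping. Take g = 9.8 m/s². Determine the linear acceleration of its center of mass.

Translation: Mg − T = Ma. Rotation about the center: TR = Iα with I = MR².
With a = αR: T = (I/R²)a = M a, so Mg = (1 + 1.000)Ma.
a = g/(1 + 1.000) = 9.8/2.000 = 4.900 m/s².

a ≈ 4.90 m/s²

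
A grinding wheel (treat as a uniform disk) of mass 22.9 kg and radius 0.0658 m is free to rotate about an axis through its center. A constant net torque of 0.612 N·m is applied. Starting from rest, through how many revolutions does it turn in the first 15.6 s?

≈ 239 revolutions

I = ½MR² = (1/2)(22.9)(0.0658)² = 0.04957 kg·m².
α = τ/I = 0.612/0.04957 = 12.35 rad/s².
θ = ½αt² = ½(12.35)(15.6)² = 1502 rad.
Revolutions = θ/(2π) = 239.1.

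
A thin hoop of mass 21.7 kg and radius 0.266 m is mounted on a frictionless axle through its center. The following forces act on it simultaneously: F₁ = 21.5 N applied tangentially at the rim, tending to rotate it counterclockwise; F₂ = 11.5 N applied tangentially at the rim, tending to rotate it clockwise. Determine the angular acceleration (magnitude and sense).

α ≈ 1.73 rad/s², counterclockwise

I = MR² = (21.7)(0.266)² = 1.535 kg·m².
Taking counterclockwise as positive: τ₁ = +(21.5)(0.266) = +5.719 N·m; τ₂ = −(11.5)(0.266) = −3.059 N·m.
Net torque τ = 2.660 N·m.
α = τ/I = 2.660/1.535 = 1.732 rad/s².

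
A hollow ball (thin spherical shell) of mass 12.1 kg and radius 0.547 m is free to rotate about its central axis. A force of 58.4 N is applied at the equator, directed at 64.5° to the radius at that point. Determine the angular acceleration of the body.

α ≈ 11.9 rad/s²

I = (2/3)MR² = (2/3)(12.1)(0.547)² = 2.414 kg·m².
Only the tangential component produces torque: τ = F R sinθ = (58.4)(0.547) sin 64.5° = 28.83 N·m.
From τ = Iα: α = 28.83/2.414 = 11.95 rad/s².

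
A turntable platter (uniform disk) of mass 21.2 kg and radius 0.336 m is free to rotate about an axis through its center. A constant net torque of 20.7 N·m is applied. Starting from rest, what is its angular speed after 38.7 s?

ω ≈ 669 rad/s

I = ½MR² = (1/2)(21.2)(0.336)² = 1.197 kg·m².
α = τ/I = 20.7/1.197 = 17.30 rad/s².
ω = ω₀ + αt = 0 + (17.30)(38.7) = 669.4 rad/s.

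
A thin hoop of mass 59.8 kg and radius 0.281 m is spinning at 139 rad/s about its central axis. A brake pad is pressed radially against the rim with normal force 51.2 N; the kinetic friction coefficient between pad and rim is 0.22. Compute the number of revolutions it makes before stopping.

I = MR² = (59.8)(0.281)² = 4.722 kg·m².
Friction force f = μN = (0.22)(51.2) = 11.26 N at the rim; torque magnitude τ = fR = 3.165 N·m, opposing ω.
|α| = τ/I = 3.165/4.722 = 0.6703 rad/s² (deceleration).
ω² = ω₀² − 2|α|θ with ω = 0 ⇒ θ = ω₀²/(2|α|) = 14410 rad = 2294 rev.

≈ 2290 revolutions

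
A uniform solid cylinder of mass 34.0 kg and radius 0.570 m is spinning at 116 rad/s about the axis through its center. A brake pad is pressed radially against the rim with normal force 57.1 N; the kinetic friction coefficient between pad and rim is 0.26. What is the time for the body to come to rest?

I = ½MR² = (1/2)(34.0)(0.570)² = 5.523 kg·m².
Friction force f = μN = (0.26)(57.1) = 14.85 N at the rim; torque magnitude τ = fR = 8.462 N·m, opposing ω.
|α| = τ/I = 8.462/5.523 = 1.532 rad/s² (deceleration).
0 = ω₀ − |α|t ⇒ t = ω₀/|α| = 116/1.532 = 75.71 s.

t ≈ 75.7 s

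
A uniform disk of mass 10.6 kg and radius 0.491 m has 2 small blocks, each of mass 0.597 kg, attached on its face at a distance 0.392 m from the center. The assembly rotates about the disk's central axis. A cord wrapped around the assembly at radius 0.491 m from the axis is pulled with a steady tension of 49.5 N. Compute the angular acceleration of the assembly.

I_disk = ½MR² = ½(10.6)(0.491)² = 1.278 kg·m².
I_blocks = 2·m·r² = 2(0.597)(0.392)² = 0.1835 kg·m².
Total I = 1.461 kg·m².
τ = F r = (49.5)(0.491) = 24.30 N·m.
α = τ/I = 24.30/1.461 = 16.63 rad/s².

α ≈ 16.6 rad/s²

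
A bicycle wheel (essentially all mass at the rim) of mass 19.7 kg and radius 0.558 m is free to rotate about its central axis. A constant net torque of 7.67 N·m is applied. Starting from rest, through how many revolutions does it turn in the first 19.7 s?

≈ 38.6 revolutions

I = MR² = (19.7)(0.558)² = 6.134 kg·m².
α = τ/I = 7.67/6.134 = 1.250 rad/s².
θ = ½αt² = ½(1.250)(19.7)² = 242.6 rad.
Revolutions = θ/(2π) = 38.62.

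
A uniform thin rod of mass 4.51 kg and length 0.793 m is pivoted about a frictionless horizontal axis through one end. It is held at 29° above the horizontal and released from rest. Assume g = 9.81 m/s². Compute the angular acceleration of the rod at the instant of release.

α ≈ 16.2 rad/s²

About the pivot, I = (1/3)ML² = (1/3)(4.51)(0.793)² = 0.9454 kg·m².
The weight acts at the center, a distance L/2 = 0.3965 m from the pivot; τ = Mg(L/2) cos 29° = 15.34 N·m.
α = τ/I = 15.34/0.9454 = 16.23 rad/s².
(Equivalently α = (3g/(2L)) cos 29° = 16.23 rad/s².)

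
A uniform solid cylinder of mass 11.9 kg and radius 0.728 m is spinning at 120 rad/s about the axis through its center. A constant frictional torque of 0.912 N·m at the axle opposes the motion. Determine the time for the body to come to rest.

t ≈ 415 s

I = ½MR² = (1/2)(11.9)(0.728)² = 3.153 kg·m².
The net torque has magnitude 0.912 N·m, opposing ω.
|α| = τ/I = 0.9120/3.153 = 0.2892 rad/s² (deceleration).
0 = ω₀ − |α|t ⇒ t = ω₀/|α| = 120/0.2892 = 414.9 s.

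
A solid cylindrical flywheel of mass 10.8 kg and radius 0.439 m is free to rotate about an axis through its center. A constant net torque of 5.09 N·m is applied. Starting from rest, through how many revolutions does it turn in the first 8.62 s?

≈ 28.9 revolutions

I = ½MR² = (1/2)(10.8)(0.439)² = 1.041 kg·m².
α = τ/I = 5.09/1.041 = 4.891 rad/s².
θ = ½αt² = ½(4.891)(8.62)² = 181.7 rad.
Revolutions = θ/(2π) = 28.92.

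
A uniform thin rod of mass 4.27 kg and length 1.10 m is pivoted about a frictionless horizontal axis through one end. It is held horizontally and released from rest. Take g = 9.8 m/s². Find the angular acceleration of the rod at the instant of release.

About the pivot, I = (1/3)ML² = (1/3)(4.27)(1.10)² = 1.722 kg·m².
The weight acts at the center, a distance L/2 = 0.5500 m from the pivot; τ = Mg(L/2) = 23.02 N·m.
α = τ/I = 23.02/1.722 = 13.36 rad/s².
(Equivalently α = (3g/(2L)) = 13.36 rad/s².)

α ≈ 13.4 rad/s²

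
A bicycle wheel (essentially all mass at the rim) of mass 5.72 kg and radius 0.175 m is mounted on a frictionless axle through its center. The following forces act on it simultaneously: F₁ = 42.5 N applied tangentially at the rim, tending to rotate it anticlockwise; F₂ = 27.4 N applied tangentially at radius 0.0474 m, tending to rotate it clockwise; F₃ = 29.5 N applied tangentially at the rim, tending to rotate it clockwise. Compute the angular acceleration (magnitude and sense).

α ≈ 5.57 rad/s², anticlockwise

I = MR² = (5.72)(0.175)² = 0.1752 kg·m².
Taking anticlockwise as positive: τ₁ = +(42.5)(0.175) = +7.437 N·m; τ₂ = −(27.4)(0.0474) = −1.299 N·m; τ₃ = −(29.5)(0.175) = −5.162 N·m.
Net torque τ = 0.9762 N·m.
α = τ/I = 0.9762/0.1752 = 5.573 rad/s².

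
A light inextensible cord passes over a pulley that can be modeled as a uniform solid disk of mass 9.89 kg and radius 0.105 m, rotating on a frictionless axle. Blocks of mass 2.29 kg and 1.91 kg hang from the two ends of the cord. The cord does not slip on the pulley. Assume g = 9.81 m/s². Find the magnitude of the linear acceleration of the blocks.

a ≈ 0.408 m/s²

I = ½MR² = (1/2)(9.89)(0.105)² = 0.05452 kg·m².
Heavier block: m₁g − T₁ = m₁a. Lighter block: T₂ − m₂g = m₂a.
Pulley: (T₁ − T₂)R = Iα = I(a/R), so T₁ − T₂ = (I/R²)a = (1/2)M_p a = 4.945·a.
Adding the three: (m₁ − m₂)g = (m₁ + m₂ + 4.945)a, so a = (2.29 − 1.91)(9.81)/(2.29 + 1.91 + 4.945) = 0.4076 m/s².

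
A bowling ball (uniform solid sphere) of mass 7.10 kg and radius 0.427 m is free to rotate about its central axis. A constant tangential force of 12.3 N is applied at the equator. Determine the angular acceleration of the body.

α ≈ 10.1 rad/s²

I = (2/5)MR² = (2/5)(7.10)(0.427)² = 0.5178 kg·m².
τ = F R = (12.3)(0.427) = 5.252 N·m.
Newton's second law for rotation, τ = Iα, gives α = τ/I = 5.252/0.5178 = 10.14 rad/s².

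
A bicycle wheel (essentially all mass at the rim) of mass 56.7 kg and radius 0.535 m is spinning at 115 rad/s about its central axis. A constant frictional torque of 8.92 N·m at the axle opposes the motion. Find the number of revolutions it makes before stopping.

≈ 1910 revolutions

I = MR² = (56.7)(0.535)² = 16.23 kg·m².
The net torque has magnitude 8.92 N·m, opposing ω.
|α| = τ/I = 8.920/16.23 = 0.5496 rad/s² (deceleration).
ω² = ω₀² − 2|α|θ with ω = 0 ⇒ θ = ω₀²/(2|α|) = 12030 rad = 1915 rev.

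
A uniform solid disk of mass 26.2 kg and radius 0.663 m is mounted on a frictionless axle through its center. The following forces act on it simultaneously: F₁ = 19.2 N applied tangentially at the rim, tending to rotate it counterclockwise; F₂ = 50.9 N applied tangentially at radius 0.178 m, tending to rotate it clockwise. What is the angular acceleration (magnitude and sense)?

I = ½MR² = (1/2)(26.2)(0.663)² = 5.758 kg·m².
Taking counterclockwise as positive: τ₁ = +(19.2)(0.663) = +12.73 N·m; τ₂ = −(50.9)(0.178) = −9.060 N·m.
Net torque τ = 3.669 N·m.
α = τ/I = 3.669/5.758 = 0.6372 rad/s².

α ≈ 0.637 rad/s², counterclockwise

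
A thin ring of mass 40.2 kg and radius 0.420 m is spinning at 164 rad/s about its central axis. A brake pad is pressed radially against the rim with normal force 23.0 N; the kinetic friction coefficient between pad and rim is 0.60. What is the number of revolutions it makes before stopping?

≈ 2620 revolutions

I = MR² = (40.2)(0.420)² = 7.091 kg·m².
Friction force f = μN = (0.60)(23.0) = 13.80 N at the rim; torque magnitude τ = fR = 5.796 N·m, opposing ω.
|α| = τ/I = 5.796/7.091 = 0.8173 rad/s² (deceleration).
ω² = ω₀² − 2|α|θ with ω = 0 ⇒ θ = ω₀²/(2|α|) = 16450 rad = 2619 rev.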